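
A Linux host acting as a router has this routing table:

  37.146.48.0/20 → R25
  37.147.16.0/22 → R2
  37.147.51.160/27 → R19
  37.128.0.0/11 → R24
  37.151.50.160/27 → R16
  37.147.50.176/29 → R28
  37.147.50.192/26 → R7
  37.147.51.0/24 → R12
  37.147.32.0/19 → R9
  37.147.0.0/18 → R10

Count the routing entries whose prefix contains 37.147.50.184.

Prefixes containing 37.147.50.184:
  37.128.0.0/11 (37.128.0.0 - 37.159.255.255)
  37.147.0.0/18 (37.147.0.0 - 37.147.63.255)
  37.147.32.0/19 (37.147.32.0 - 37.147.63.255)
Total matching entries: 3.

3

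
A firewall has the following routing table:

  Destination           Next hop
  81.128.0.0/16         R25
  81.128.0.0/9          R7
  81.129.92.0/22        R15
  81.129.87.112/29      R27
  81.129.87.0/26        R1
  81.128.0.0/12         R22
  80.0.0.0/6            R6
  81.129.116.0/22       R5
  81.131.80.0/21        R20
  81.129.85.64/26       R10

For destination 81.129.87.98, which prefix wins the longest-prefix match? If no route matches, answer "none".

81.128.0.0/12

Entries matching 81.129.87.98:
  80.0.0.0/6 (80.0.0.0 - 83.255.255.255)
  81.128.0.0/9 (81.128.0.0 - 81.255.255.255)
  81.128.0.0/12 (81.128.0.0 - 81.143.255.255)
Most specific is 81.128.0.0/12.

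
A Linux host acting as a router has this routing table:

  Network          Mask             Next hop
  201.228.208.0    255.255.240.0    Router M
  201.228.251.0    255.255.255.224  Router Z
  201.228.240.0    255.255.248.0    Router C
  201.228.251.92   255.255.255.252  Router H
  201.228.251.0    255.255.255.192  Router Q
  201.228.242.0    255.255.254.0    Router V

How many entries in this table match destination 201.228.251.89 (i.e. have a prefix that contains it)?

No listed prefix contains 201.228.251.89.
Total matching entries: 0.

0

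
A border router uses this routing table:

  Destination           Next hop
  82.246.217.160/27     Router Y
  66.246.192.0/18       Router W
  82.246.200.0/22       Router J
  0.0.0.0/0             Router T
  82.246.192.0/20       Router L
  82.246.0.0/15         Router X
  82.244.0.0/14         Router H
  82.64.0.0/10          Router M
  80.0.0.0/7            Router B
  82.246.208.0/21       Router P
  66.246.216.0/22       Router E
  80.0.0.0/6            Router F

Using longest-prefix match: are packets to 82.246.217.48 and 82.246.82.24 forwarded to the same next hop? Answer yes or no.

yes

82.246.217.48: longest match 82.246.0.0/15 -> Router X
82.246.82.24: longest match 82.246.0.0/15 -> Router X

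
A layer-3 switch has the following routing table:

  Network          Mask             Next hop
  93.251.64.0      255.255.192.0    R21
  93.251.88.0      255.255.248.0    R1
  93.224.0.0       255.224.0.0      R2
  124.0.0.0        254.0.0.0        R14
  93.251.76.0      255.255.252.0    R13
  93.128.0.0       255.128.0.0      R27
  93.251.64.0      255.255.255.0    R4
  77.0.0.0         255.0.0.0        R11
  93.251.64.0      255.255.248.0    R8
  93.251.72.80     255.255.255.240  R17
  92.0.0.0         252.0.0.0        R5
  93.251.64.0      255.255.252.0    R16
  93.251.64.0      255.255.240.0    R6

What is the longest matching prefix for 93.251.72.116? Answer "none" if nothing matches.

93.251.64.0/20

Entries matching 93.251.72.116:
  92.0.0.0/6 (92.0.0.0 - 95.255.255.255)
  93.128.0.0/9 (93.128.0.0 - 93.255.255.255)
  93.224.0.0/11 (93.224.0.0 - 93.255.255.255)
  93.251.64.0/18 (93.251.64.0 - 93.251.127.255)
  93.251.64.0/20 (93.251.64.0 - 93.251.79.255)
Most specific is 93.251.64.0/20.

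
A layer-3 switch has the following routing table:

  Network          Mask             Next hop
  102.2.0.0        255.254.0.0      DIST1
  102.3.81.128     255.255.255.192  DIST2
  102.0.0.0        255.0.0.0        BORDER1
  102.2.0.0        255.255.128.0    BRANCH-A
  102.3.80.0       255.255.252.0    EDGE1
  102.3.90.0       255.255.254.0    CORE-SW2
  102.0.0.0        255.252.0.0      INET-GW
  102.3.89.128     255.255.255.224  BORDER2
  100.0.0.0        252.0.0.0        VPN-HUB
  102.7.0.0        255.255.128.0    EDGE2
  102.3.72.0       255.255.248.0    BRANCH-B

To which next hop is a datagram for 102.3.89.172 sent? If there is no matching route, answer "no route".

Routes whose prefix contains 102.3.89.172:
  100.0.0.0/6 (100.0.0.0 - 103.255.255.255) -> VPN-HUB
  102.0.0.0/8 (102.0.0.0 - 102.255.255.255) -> BORDER1
  102.0.0.0/14 (102.0.0.0 - 102.3.255.255) -> INET-GW
  102.2.0.0/15 (102.2.0.0 - 102.3.255.255) -> DIST1
More-specific entries that do NOT match:
  102.3.89.128/27 (102.3.89.128 - 102.3.89.159) does not contain 102.3.89.172
  102.3.81.128/26 (102.3.81.128 - 102.3.81.191) does not contain 102.3.89.172
  102.3.90.0/23 (102.3.90.0 - 102.3.91.255) does not contain 102.3.89.172
  102.3.80.0/22 (102.3.80.0 - 102.3.83.255) does not contain 102.3.89.172
  102.3.72.0/21 (102.3.72.0 - 102.3.79.255) does not contain 102.3.89.172
  102.2.0.0/17 (102.2.0.0 - 102.2.127.255) does not contain 102.3.89.172
  102.7.0.0/17 (102.7.0.0 - 102.7.127.255) does not contain 102.3.89.172
Longest matching prefix is /15 -> next hop DIST1.

DIST1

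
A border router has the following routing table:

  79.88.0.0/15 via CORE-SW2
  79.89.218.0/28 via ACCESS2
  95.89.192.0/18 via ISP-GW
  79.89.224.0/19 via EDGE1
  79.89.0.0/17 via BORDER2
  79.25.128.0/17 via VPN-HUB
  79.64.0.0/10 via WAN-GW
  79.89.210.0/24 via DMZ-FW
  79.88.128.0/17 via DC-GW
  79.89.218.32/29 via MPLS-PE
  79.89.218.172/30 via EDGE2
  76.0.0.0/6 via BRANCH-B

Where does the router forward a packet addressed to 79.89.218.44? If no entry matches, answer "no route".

CORE-SW2

Routes whose prefix contains 79.89.218.44:
  76.0.0.0/6 (76.0.0.0 - 79.255.255.255) -> BRANCH-B
  79.64.0.0/10 (79.64.0.0 - 79.127.255.255) -> WAN-GW
  79.88.0.0/15 (79.88.0.0 - 79.89.255.255) -> CORE-SW2
More-specific entries that do NOT match:
  79.89.218.172/30 (79.89.218.172 - 79.89.218.175) does not contain 79.89.218.44
  79.89.218.32/29 (79.89.218.32 - 79.89.218.39) does not contain 79.89.218.44
  79.89.218.0/28 (79.89.218.0 - 79.89.218.15) does not contain 79.89.218.44
  79.89.210.0/24 (79.89.210.0 - 79.89.210.255) does not contain 79.89.218.44
  79.89.224.0/19 (79.89.224.0 - 79.89.255.255) does not contain 79.89.218.44
  95.89.192.0/18 (95.89.192.0 - 95.89.255.255) does not contain 79.89.218.44
  79.89.0.0/17 (79.89.0.0 - 79.89.127.255) does not contain 79.89.218.44
  79.25.128.0/17 (79.25.128.0 - 79.25.255.255) does not contain 79.89.218.44
  79.88.128.0/17 (79.88.128.0 - 79.88.255.255) does not contain 79.89.218.44
Longest matching prefix is /15 -> next hop CORE-SW2.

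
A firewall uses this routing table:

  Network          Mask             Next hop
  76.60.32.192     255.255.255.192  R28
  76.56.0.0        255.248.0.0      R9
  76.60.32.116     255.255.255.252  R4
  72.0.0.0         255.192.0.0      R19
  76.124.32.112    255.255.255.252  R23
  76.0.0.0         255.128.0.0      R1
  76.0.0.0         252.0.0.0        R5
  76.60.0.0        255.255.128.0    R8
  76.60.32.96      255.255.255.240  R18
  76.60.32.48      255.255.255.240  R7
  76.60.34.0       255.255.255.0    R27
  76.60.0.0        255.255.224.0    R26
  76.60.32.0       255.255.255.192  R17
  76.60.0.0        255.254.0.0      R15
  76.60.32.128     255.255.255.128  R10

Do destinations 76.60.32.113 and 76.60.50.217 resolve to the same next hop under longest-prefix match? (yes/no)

yes

76.60.32.113: longest match 76.60.0.0/17 -> R8
76.60.50.217: longest match 76.60.0.0/17 -> R8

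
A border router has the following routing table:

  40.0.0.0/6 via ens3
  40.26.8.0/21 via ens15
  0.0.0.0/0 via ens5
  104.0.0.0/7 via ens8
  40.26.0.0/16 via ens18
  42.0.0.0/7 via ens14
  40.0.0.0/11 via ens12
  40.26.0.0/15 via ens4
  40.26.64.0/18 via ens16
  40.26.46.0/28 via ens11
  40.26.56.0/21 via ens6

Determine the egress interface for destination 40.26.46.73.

ens18

Routes whose prefix contains 40.26.46.73:
  0.0.0.0/0 (default, matches everything) -> ens5
  40.0.0.0/6 (40.0.0.0 - 43.255.255.255) -> ens3
  40.0.0.0/11 (40.0.0.0 - 40.31.255.255) -> ens12
  40.26.0.0/15 (40.26.0.0 - 40.27.255.255) -> ens4
  40.26.0.0/16 (40.26.0.0 - 40.26.255.255) -> ens18
More-specific entries that do NOT match:
  40.26.46.0/28 (40.26.46.0 - 40.26.46.15) does not contain 40.26.46.73
  40.26.8.0/21 (40.26.8.0 - 40.26.15.255) does not contain 40.26.46.73
  40.26.56.0/21 (40.26.56.0 - 40.26.63.255) does not contain 40.26.46.73
  40.26.64.0/18 (40.26.64.0 - 40.26.127.255) does not contain 40.26.46.73
Longest matching prefix is /16 -> interface ens18.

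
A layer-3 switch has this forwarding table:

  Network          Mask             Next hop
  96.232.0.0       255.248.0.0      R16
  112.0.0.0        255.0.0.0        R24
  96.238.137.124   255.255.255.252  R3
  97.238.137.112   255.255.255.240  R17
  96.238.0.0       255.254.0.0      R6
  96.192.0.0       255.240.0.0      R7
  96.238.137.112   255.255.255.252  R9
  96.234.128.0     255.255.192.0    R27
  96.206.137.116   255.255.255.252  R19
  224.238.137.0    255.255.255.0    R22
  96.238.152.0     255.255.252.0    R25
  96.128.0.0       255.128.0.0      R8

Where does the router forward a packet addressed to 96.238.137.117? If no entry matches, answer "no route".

Routes whose prefix contains 96.238.137.117:
  96.128.0.0/9 (96.128.0.0 - 96.255.255.255) -> R8
  96.232.0.0/13 (96.232.0.0 - 96.239.255.255) -> R16
  96.238.0.0/15 (96.238.0.0 - 96.239.255.255) -> R6
More-specific entries that do NOT match:
  96.238.137.124/30 (96.238.137.124 - 96.238.137.127) does not contain 96.238.137.117
  96.238.137.112/30 (96.238.137.112 - 96.238.137.115) does not contain 96.238.137.117
  96.206.137.116/30 (96.206.137.116 - 96.206.137.119) does not contain 96.238.137.117
  97.238.137.112/28 (97.238.137.112 - 97.238.137.127) does not contain 96.238.137.117
  224.238.137.0/24 (224.238.137.0 - 224.238.137.255) does not contain 96.238.137.117
  96.238.152.0/22 (96.238.152.0 - 96.238.155.255) does not contain 96.238.137.117
  96.234.128.0/18 (96.234.128.0 - 96.234.191.255) does not contain 96.238.137.117
Longest matching prefix is /15 -> next hop R6.

R6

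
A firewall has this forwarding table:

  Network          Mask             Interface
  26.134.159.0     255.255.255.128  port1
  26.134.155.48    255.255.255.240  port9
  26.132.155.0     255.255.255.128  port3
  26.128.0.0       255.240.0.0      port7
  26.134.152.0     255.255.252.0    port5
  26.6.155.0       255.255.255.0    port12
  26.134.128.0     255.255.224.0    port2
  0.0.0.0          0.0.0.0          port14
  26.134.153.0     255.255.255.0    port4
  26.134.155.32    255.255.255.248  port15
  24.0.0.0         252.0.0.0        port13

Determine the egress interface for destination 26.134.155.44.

port5

Routes whose prefix contains 26.134.155.44:
  0.0.0.0/0 (default, matches everything) -> port14
  24.0.0.0/6 (24.0.0.0 - 27.255.255.255) -> port13
  26.128.0.0/12 (26.128.0.0 - 26.143.255.255) -> port7
  26.134.128.0/19 (26.134.128.0 - 26.134.159.255) -> port2
  26.134.152.0/22 (26.134.152.0 - 26.134.155.255) -> port5
More-specific entries that do NOT match:
  26.134.155.32/29 (26.134.155.32 - 26.134.155.39) does not contain 26.134.155.44
  26.134.155.48/28 (26.134.155.48 - 26.134.155.63) does not contain 26.134.155.44
  26.134.159.0/25 (26.134.159.0 - 26.134.159.127) does not contain 26.134.155.44
  26.132.155.0/25 (26.132.155.0 - 26.132.155.127) does not contain 26.134.155.44
  26.6.155.0/24 (26.6.155.0 - 26.6.155.255) does not contain 26.134.155.44
  26.134.153.0/24 (26.134.153.0 - 26.134.153.255) does not contain 26.134.155.44
Longest matching prefix is /22 -> interface port5.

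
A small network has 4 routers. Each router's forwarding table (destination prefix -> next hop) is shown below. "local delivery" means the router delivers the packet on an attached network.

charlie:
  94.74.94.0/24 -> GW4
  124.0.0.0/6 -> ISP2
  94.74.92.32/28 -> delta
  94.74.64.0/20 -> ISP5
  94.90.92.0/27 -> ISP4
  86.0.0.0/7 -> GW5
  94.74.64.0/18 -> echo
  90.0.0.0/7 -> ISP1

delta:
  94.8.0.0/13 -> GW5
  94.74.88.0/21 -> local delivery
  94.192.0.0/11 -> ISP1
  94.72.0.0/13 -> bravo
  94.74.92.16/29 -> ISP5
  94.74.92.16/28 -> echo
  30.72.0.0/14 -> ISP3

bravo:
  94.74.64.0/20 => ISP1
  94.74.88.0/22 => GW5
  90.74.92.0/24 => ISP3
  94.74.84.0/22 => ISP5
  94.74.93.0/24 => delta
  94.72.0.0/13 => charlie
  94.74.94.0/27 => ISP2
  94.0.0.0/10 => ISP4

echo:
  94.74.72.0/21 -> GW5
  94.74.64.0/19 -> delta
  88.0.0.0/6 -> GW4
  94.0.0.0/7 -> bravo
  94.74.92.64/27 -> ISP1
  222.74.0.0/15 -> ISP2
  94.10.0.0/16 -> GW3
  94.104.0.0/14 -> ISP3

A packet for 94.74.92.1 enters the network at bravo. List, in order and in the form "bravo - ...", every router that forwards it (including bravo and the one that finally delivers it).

bravo - charlie - echo - delta

At bravo: longest match for 94.74.92.1 is 94.72.0.0/13 -> charlie
At charlie: longest match for 94.74.92.1 is 94.74.64.0/18 -> echo
At echo: longest match for 94.74.92.1 is 94.74.64.0/19 -> delta
At delta: longest match for 94.74.92.1 is 94.74.88.0/21 -> local delivery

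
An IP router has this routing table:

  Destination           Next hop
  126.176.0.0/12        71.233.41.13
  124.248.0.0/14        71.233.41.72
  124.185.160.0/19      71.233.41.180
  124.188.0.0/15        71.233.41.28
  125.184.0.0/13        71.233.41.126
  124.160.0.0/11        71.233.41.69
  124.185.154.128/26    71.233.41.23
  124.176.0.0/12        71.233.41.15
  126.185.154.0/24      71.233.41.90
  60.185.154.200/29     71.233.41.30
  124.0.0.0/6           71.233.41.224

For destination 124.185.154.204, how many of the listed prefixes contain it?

Prefixes containing 124.185.154.204:
  124.0.0.0/6 (124.0.0.0 - 127.255.255.255)
  124.160.0.0/11 (124.160.0.0 - 124.191.255.255)
  124.176.0.0/12 (124.176.0.0 - 124.191.255.255)
Total matching entries: 3.

3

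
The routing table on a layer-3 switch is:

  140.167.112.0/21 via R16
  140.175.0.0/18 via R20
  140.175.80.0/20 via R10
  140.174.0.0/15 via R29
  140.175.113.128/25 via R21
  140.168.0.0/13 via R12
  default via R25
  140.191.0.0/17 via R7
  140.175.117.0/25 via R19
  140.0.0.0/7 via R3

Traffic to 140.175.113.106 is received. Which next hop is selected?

Routes whose prefix contains 140.175.113.106:
  0.0.0.0/0 (default, matches everything) -> R25
  140.0.0.0/7 (140.0.0.0 - 141.255.255.255) -> R3
  140.168.0.0/13 (140.168.0.0 - 140.175.255.255) -> R12
  140.174.0.0/15 (140.174.0.0 - 140.175.255.255) -> R29
More-specific entries that do NOT match:
  140.175.113.128/25 (140.175.113.128 - 140.175.113.255) does not contain 140.175.113.106
  140.175.117.0/25 (140.175.117.0 - 140.175.117.127) does not contain 140.175.113.106
  140.167.112.0/21 (140.167.112.0 - 140.167.119.255) does not contain 140.175.113.106
  140.175.80.0/20 (140.175.80.0 - 140.175.95.255) does not contain 140.175.113.106
  140.175.0.0/18 (140.175.0.0 - 140.175.63.255) does not contain 140.175.113.106
  140.191.0.0/17 (140.191.0.0 - 140.191.127.255) does not contain 140.175.113.106
Longest matching prefix is /15 -> next hop R29.

R29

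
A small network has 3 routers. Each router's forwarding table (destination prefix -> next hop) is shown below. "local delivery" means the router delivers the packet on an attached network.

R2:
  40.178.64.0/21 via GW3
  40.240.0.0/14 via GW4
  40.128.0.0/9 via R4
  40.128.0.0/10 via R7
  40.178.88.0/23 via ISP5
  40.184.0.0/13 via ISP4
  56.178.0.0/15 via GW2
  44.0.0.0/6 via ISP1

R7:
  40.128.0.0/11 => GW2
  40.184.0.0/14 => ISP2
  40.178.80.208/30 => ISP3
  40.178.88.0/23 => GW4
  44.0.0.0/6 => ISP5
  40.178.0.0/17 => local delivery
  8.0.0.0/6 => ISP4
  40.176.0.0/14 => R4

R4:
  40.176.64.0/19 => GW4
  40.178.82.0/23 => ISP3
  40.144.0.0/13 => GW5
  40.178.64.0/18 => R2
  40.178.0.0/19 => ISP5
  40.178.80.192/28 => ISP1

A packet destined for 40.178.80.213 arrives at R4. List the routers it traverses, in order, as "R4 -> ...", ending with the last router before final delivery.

R4 -> R2 -> R7

At R4: longest match for 40.178.80.213 is 40.178.64.0/18 -> R2
At R2: longest match for 40.178.80.213 is 40.128.0.0/10 -> R7
At R7: longest match for 40.178.80.213 is 40.178.0.0/17 -> local delivery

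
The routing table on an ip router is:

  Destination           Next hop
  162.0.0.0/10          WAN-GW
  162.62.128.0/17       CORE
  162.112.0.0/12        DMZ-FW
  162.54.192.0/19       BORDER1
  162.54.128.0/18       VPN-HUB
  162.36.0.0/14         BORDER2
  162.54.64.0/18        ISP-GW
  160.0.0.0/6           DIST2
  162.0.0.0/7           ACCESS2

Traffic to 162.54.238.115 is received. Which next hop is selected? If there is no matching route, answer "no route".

WAN-GW

Routes whose prefix contains 162.54.238.115:
  160.0.0.0/6 (160.0.0.0 - 163.255.255.255) -> DIST2
  162.0.0.0/7 (162.0.0.0 - 163.255.255.255) -> ACCESS2
  162.0.0.0/10 (162.0.0.0 - 162.63.255.255) -> WAN-GW
More-specific entries that do NOT match:
  162.54.192.0/19 (162.54.192.0 - 162.54.223.255) does not contain 162.54.238.115
  162.54.128.0/18 (162.54.128.0 - 162.54.191.255) does not contain 162.54.238.115
  162.54.64.0/18 (162.54.64.0 - 162.54.127.255) does not contain 162.54.238.115
  162.62.128.0/17 (162.62.128.0 - 162.62.255.255) does not contain 162.54.238.115
  162.36.0.0/14 (162.36.0.0 - 162.39.255.255) does not contain 162.54.238.115
  162.112.0.0/12 (162.112.0.0 - 162.127.255.255) does not contain 162.54.238.115
Longest matching prefix is /10 -> next hop WAN-GW.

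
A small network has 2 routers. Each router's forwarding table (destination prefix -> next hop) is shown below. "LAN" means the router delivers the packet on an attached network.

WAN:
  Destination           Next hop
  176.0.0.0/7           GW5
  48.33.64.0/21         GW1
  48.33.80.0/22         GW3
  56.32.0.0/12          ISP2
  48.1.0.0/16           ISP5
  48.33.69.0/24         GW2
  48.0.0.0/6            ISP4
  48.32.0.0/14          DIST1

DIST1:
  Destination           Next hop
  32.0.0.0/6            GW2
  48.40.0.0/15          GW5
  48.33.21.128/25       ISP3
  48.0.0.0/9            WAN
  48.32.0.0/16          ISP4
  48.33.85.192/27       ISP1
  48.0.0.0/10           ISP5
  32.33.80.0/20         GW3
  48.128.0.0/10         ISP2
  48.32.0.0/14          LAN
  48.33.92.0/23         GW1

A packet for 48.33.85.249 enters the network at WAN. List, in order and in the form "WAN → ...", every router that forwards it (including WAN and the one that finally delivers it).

WAN → DIST1

At WAN: longest match for 48.33.85.249 is 48.32.0.0/14 -> DIST1
At DIST1: longest match for 48.33.85.249 is 48.32.0.0/14 -> LAN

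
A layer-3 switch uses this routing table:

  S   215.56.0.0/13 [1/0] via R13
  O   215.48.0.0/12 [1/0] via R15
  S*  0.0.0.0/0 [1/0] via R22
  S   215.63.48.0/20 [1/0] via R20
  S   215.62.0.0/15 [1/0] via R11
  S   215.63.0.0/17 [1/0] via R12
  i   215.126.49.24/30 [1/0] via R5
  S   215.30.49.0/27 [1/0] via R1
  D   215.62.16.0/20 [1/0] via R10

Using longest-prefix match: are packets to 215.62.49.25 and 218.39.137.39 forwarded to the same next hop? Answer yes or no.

215.62.49.25: longest match 215.62.0.0/15 -> R11
218.39.137.39: longest match 0.0.0.0/0 -> R22

no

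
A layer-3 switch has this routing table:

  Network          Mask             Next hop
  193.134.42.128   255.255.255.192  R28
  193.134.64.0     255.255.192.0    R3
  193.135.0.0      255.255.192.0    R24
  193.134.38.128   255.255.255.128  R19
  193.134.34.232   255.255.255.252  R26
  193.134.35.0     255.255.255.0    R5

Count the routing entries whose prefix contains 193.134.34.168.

No listed prefix contains 193.134.34.168.
Total matching entries: 0.

0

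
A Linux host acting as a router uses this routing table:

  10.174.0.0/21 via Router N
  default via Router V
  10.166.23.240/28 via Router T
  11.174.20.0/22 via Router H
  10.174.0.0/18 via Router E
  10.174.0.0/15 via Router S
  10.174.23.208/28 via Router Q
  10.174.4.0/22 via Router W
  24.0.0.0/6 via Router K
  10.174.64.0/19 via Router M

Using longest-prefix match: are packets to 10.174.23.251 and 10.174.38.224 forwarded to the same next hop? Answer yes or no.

yes

10.174.23.251: longest match 10.174.0.0/18 -> Router E
10.174.38.224: longest match 10.174.0.0/18 -> Router E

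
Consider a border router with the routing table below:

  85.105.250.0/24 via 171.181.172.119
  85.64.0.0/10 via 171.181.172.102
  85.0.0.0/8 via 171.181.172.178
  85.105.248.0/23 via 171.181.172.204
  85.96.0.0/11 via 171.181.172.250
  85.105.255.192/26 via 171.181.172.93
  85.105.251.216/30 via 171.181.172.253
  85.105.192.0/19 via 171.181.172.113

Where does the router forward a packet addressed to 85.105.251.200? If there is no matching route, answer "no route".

171.181.172.250

Routes whose prefix contains 85.105.251.200:
  85.0.0.0/8 (85.0.0.0 - 85.255.255.255) -> 171.181.172.178
  85.64.0.0/10 (85.64.0.0 - 85.127.255.255) -> 171.181.172.102
  85.96.0.0/11 (85.96.0.0 - 85.127.255.255) -> 171.181.172.250
More-specific entries that do NOT match:
  85.105.251.216/30 (85.105.251.216 - 85.105.251.219) does not contain 85.105.251.200
  85.105.255.192/26 (85.105.255.192 - 85.105.255.255) does not contain 85.105.251.200
  85.105.250.0/24 (85.105.250.0 - 85.105.250.255) does not contain 85.105.251.200
  85.105.248.0/23 (85.105.248.0 - 85.105.249.255) does not contain 85.105.251.200
  85.105.192.0/19 (85.105.192.0 - 85.105.223.255) does not contain 85.105.251.200
Longest matching prefix is /11 -> next hop 171.181.172.250.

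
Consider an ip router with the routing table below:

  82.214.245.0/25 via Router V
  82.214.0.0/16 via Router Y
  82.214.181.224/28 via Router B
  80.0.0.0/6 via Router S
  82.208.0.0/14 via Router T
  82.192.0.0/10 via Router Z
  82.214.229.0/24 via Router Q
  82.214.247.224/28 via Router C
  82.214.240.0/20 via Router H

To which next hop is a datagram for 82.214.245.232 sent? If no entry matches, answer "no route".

Routes whose prefix contains 82.214.245.232:
  80.0.0.0/6 (80.0.0.0 - 83.255.255.255) -> Router S
  82.192.0.0/10 (82.192.0.0 - 82.255.255.255) -> Router Z
  82.214.0.0/16 (82.214.0.0 - 82.214.255.255) -> Router Y
  82.214.240.0/20 (82.214.240.0 - 82.214.255.255) -> Router H
More-specific entries that do NOT match:
  82.214.181.224/28 (82.214.181.224 - 82.214.181.239) does not contain 82.214.245.232
  82.214.247.224/28 (82.214.247.224 - 82.214.247.239) does not contain 82.214.245.232
  82.214.245.0/25 (82.214.245.0 - 82.214.245.127) does not contain 82.214.245.232
  82.214.229.0/24 (82.214.229.0 - 82.214.229.255) does not contain 82.214.245.232
Longest matching prefix is /20 -> next hop Router H.

Router H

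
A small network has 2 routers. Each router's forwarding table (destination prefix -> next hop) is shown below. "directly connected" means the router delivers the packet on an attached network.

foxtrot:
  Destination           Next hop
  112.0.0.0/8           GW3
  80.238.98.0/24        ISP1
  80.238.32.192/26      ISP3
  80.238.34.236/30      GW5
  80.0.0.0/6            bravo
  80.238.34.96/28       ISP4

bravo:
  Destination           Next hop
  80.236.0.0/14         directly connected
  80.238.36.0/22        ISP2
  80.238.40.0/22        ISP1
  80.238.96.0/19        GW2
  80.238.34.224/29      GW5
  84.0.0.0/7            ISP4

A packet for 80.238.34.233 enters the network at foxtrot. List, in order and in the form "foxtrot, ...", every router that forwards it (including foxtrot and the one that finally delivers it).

foxtrot, bravo

At foxtrot: longest match for 80.238.34.233 is 80.0.0.0/6 -> bravo
At bravo: longest match for 80.238.34.233 is 80.236.0.0/14 -> directly connected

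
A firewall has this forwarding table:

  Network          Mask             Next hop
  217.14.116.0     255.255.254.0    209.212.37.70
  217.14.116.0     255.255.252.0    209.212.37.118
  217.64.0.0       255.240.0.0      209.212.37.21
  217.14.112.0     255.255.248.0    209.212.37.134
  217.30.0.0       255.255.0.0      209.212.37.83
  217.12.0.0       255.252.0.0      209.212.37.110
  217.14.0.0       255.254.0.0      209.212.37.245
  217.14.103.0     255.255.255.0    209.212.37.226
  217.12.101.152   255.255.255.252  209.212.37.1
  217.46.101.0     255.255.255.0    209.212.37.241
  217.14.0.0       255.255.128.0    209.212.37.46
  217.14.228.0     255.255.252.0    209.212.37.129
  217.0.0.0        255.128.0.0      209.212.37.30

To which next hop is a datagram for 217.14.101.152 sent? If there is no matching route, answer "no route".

Routes whose prefix contains 217.14.101.152:
  217.0.0.0/9 (217.0.0.0 - 217.127.255.255) -> 209.212.37.30
  217.12.0.0/14 (217.12.0.0 - 217.15.255.255) -> 209.212.37.110
  217.14.0.0/15 (217.14.0.0 - 217.15.255.255) -> 209.212.37.245
  217.14.0.0/17 (217.14.0.0 - 217.14.127.255) -> 209.212.37.46
More-specific entries that do NOT match:
  217.12.101.152/30 (217.12.101.152 - 217.12.101.155) does not contain 217.14.101.152
  217.14.103.0/24 (217.14.103.0 - 217.14.103.255) does not contain 217.14.101.152
  217.46.101.0/24 (217.46.101.0 - 217.46.101.255) does not contain 217.14.101.152
  217.14.116.0/23 (217.14.116.0 - 217.14.117.255) does not contain 217.14.101.152
  217.14.116.0/22 (217.14.116.0 - 217.14.119.255) does not contain 217.14.101.152
  217.14.228.0/22 (217.14.228.0 - 217.14.231.255) does not contain 217.14.101.152
  217.14.112.0/21 (217.14.112.0 - 217.14.119.255) does not contain 217.14.101.152
Longest matching prefix is /17 -> next hop 209.212.37.46.

209.212.37.46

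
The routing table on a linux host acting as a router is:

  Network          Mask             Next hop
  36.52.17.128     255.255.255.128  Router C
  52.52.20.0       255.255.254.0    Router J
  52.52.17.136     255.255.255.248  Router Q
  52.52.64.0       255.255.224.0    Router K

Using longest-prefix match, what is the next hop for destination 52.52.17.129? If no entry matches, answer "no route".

No entry's prefix contains 52.52.17.129; there is no default route.

no route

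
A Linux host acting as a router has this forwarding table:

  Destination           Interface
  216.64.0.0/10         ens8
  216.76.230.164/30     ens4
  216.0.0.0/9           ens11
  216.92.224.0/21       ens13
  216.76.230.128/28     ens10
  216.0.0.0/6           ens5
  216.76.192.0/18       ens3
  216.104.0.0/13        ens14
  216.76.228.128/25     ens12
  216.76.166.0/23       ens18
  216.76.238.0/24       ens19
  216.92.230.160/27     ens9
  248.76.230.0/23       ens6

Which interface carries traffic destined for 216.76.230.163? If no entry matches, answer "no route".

ens3

Routes whose prefix contains 216.76.230.163:
  216.0.0.0/6 (216.0.0.0 - 219.255.255.255) -> ens5
  216.0.0.0/9 (216.0.0.0 - 216.127.255.255) -> ens11
  216.64.0.0/10 (216.64.0.0 - 216.127.255.255) -> ens8
  216.76.192.0/18 (216.76.192.0 - 216.76.255.255) -> ens3
More-specific entries that do NOT match:
  216.76.230.164/30 (216.76.230.164 - 216.76.230.167) does not contain 216.76.230.163
  216.76.230.128/28 (216.76.230.128 - 216.76.230.143) does not contain 216.76.230.163
  216.92.230.160/27 (216.92.230.160 - 216.92.230.191) does not contain 216.76.230.163
  216.76.228.128/25 (216.76.228.128 - 216.76.228.255) does not contain 216.76.230.163
  216.76.238.0/24 (216.76.238.0 - 216.76.238.255) does not contain 216.76.230.163
  216.76.166.0/23 (216.76.166.0 - 216.76.167.255) does not contain 216.76.230.163
  248.76.230.0/23 (248.76.230.0 - 248.76.231.255) does not contain 216.76.230.163
  216.92.224.0/21 (216.92.224.0 - 216.92.231.255) does not contain 216.76.230.163
Longest matching prefix is /18 -> interface ens3.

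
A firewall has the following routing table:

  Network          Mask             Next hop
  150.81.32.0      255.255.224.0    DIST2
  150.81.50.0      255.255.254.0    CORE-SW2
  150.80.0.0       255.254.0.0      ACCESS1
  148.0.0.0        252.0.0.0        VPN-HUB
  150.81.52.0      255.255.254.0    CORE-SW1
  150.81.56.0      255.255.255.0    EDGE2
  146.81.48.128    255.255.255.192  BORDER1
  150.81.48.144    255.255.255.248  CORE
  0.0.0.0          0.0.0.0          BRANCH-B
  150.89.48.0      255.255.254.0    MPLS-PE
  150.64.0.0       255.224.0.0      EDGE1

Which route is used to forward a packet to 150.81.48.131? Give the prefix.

150.81.32.0/19

Entries matching 150.81.48.131:
  0.0.0.0/0 (default, matches everything)
  148.0.0.0/6 (148.0.0.0 - 151.255.255.255)
  150.64.0.0/11 (150.64.0.0 - 150.95.255.255)
  150.80.0.0/15 (150.80.0.0 - 150.81.255.255)
  150.81.32.0/19 (150.81.32.0 - 150.81.63.255)
Most specific is 150.81.32.0/19.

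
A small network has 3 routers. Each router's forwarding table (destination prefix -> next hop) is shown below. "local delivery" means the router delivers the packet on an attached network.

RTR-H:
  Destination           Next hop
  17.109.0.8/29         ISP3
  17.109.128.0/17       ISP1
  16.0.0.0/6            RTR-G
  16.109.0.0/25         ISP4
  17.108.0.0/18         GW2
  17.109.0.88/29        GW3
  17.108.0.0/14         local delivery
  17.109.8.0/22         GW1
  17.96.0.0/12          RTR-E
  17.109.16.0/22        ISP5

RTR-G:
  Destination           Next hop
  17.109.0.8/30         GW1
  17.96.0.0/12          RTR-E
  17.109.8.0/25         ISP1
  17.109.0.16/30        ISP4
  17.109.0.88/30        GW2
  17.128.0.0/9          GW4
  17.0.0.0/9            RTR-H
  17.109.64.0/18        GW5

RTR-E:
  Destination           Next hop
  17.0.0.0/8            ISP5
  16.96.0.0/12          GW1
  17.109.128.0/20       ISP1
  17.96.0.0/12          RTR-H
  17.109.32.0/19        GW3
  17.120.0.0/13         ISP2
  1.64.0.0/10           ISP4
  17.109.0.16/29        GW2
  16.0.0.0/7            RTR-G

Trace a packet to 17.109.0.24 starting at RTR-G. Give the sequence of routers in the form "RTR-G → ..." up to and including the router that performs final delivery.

RTR-G → RTR-E → RTR-H

At RTR-G: longest match for 17.109.0.24 is 17.96.0.0/12 -> RTR-E
At RTR-E: longest match for 17.109.0.24 is 17.96.0.0/12 -> RTR-H
At RTR-H: longest match for 17.109.0.24 is 17.108.0.0/14 -> local delivery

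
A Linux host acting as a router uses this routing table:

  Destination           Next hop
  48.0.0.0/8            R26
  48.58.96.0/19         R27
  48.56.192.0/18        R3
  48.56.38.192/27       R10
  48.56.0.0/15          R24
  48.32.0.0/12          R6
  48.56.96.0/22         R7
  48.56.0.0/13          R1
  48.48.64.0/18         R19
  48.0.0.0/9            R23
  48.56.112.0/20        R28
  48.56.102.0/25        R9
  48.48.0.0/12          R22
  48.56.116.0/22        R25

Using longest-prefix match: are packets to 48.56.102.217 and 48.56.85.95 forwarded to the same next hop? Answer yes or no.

48.56.102.217: longest match 48.56.0.0/15 -> R24
48.56.85.95: longest match 48.56.0.0/15 -> R24

yes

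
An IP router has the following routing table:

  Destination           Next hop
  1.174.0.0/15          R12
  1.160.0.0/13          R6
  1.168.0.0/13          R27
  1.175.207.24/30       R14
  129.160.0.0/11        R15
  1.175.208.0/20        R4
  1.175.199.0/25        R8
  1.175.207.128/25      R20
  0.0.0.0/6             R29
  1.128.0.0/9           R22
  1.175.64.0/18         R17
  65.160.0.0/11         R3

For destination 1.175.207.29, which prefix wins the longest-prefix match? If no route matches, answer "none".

Entries matching 1.175.207.29:
  0.0.0.0/6 (0.0.0.0 - 3.255.255.255)
  1.128.0.0/9 (1.128.0.0 - 1.255.255.255)
  1.168.0.0/13 (1.168.0.0 - 1.175.255.255)
  1.174.0.0/15 (1.174.0.0 - 1.175.255.255)
Most specific is 1.174.0.0/15.

1.174.0.0/15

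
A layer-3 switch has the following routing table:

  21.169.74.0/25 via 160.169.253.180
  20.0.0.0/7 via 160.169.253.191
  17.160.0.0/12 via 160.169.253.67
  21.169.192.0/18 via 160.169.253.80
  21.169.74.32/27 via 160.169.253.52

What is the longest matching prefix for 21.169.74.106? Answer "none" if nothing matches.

21.169.74.0/25

Entries matching 21.169.74.106:
  20.0.0.0/7 (20.0.0.0 - 21.255.255.255)
  21.169.74.0/25 (21.169.74.0 - 21.169.74.127)
Most specific is 21.169.74.0/25.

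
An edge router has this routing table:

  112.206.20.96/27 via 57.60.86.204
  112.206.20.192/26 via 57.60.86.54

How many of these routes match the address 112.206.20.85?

No listed prefix contains 112.206.20.85.
Total matching entries: 0.

0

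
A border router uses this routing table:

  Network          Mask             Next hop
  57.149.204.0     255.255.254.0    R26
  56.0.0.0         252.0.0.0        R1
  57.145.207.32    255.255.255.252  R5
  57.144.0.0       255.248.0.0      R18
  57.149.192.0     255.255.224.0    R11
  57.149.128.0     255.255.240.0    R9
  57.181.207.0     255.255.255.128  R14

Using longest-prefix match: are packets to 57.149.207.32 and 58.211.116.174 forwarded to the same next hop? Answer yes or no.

no

57.149.207.32: longest match 57.149.192.0/19 -> R11
58.211.116.174: longest match 56.0.0.0/6 -> R1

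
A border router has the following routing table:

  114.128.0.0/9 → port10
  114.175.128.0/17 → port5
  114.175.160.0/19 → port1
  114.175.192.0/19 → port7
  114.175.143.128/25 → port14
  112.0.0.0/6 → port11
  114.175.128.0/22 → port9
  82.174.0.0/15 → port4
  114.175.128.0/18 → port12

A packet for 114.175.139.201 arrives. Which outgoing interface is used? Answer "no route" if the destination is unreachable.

port12

Routes whose prefix contains 114.175.139.201:
  112.0.0.0/6 (112.0.0.0 - 115.255.255.255) -> port11
  114.128.0.0/9 (114.128.0.0 - 114.255.255.255) -> port10
  114.175.128.0/17 (114.175.128.0 - 114.175.255.255) -> port5
  114.175.128.0/18 (114.175.128.0 - 114.175.191.255) -> port12
More-specific entries that do NOT match:
  114.175.143.128/25 (114.175.143.128 - 114.175.143.255) does not contain 114.175.139.201
  114.175.128.0/22 (114.175.128.0 - 114.175.131.255) does not contain 114.175.139.201
  114.175.160.0/19 (114.175.160.0 - 114.175.191.255) does not contain 114.175.139.201
  114.175.192.0/19 (114.175.192.0 - 114.175.223.255) does not contain 114.175.139.201
Longest matching prefix is /18 -> interface port12.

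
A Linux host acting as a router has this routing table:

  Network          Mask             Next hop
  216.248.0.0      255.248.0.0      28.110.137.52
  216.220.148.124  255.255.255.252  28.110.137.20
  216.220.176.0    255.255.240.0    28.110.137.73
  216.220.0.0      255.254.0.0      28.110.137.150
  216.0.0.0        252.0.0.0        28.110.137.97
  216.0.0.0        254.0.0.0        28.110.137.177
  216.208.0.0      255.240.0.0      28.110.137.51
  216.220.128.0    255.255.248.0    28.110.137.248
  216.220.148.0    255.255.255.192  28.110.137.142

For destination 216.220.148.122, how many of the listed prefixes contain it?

4

Prefixes containing 216.220.148.122:
  216.0.0.0/6 (216.0.0.0 - 219.255.255.255)
  216.0.0.0/7 (216.0.0.0 - 217.255.255.255)
  216.208.0.0/12 (216.208.0.0 - 216.223.255.255)
  216.220.0.0/15 (216.220.0.0 - 216.221.255.255)
Total matching entries: 4.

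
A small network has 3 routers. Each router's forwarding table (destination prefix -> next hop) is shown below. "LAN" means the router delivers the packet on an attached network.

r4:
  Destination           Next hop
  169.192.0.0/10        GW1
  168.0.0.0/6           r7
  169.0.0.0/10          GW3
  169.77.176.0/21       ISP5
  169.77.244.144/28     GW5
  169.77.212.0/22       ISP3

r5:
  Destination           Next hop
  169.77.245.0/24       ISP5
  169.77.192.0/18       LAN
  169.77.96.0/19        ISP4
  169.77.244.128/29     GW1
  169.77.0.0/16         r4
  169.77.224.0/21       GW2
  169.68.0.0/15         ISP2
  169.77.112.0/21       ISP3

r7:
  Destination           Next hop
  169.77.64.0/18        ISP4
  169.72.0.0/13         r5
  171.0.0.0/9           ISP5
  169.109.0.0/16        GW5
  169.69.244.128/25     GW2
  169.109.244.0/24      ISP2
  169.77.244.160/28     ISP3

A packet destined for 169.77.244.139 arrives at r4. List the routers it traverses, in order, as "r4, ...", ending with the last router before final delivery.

r4, r7, r5

At r4: longest match for 169.77.244.139 is 168.0.0.0/6 -> r7
At r7: longest match for 169.77.244.139 is 169.72.0.0/13 -> r5
At r5: longest match for 169.77.244.139 is 169.77.192.0/18 -> LAN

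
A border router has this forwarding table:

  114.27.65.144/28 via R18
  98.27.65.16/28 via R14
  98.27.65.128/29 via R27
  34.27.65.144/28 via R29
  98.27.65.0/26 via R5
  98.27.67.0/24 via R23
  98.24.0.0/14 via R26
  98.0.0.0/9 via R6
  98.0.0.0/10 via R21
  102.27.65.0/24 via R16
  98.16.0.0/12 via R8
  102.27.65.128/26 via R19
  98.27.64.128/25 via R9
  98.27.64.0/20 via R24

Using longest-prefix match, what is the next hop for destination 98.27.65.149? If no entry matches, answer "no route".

Routes whose prefix contains 98.27.65.149:
  98.0.0.0/9 (98.0.0.0 - 98.127.255.255) -> R6
  98.0.0.0/10 (98.0.0.0 - 98.63.255.255) -> R21
  98.16.0.0/12 (98.16.0.0 - 98.31.255.255) -> R8
  98.24.0.0/14 (98.24.0.0 - 98.27.255.255) -> R26
  98.27.64.0/20 (98.27.64.0 - 98.27.79.255) -> R24
More-specific entries that do NOT match:
  98.27.65.128/29 (98.27.65.128 - 98.27.65.135) does not contain 98.27.65.149
  114.27.65.144/28 (114.27.65.144 - 114.27.65.159) does not contain 98.27.65.149
  98.27.65.16/28 (98.27.65.16 - 98.27.65.31) does not contain 98.27.65.149
  34.27.65.144/28 (34.27.65.144 - 34.27.65.159) does not contain 98.27.65.149
  98.27.65.0/26 (98.27.65.0 - 98.27.65.63) does not contain 98.27.65.149
  102.27.65.128/26 (102.27.65.128 - 102.27.65.191) does not contain 98.27.65.149
  98.27.64.128/25 (98.27.64.128 - 98.27.64.255) does not contain 98.27.65.149
  98.27.67.0/24 (98.27.67.0 - 98.27.67.255) does not contain 98.27.65.149
  102.27.65.0/24 (102.27.65.0 - 102.27.65.255) does not contain 98.27.65.149
Longest matching prefix is /20 -> next hop R24.

R24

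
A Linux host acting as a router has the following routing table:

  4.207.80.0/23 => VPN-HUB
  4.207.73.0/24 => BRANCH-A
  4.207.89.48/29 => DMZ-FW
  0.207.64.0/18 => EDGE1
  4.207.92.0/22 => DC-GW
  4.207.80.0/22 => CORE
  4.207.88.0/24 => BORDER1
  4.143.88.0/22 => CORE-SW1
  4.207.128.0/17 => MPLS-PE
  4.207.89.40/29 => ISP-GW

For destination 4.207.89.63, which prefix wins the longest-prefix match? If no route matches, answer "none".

4.207.89.63 is outside every listed prefix and there is no default route.

none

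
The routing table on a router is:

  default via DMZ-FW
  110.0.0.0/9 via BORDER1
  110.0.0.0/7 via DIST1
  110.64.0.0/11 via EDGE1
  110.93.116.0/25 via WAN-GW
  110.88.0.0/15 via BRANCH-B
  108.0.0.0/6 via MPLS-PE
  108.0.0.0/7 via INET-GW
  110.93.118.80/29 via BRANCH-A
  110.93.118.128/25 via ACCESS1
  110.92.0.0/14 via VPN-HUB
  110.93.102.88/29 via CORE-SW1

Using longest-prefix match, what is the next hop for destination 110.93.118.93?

VPN-HUB

Routes whose prefix contains 110.93.118.93:
  0.0.0.0/0 (default, matches everything) -> DMZ-FW
  108.0.0.0/6 (108.0.0.0 - 111.255.255.255) -> MPLS-PE
  110.0.0.0/7 (110.0.0.0 - 111.255.255.255) -> DIST1
  110.0.0.0/9 (110.0.0.0 - 110.127.255.255) -> BORDER1
  110.64.0.0/11 (110.64.0.0 - 110.95.255.255) -> EDGE1
  110.92.0.0/14 (110.92.0.0 - 110.95.255.255) -> VPN-HUB
More-specific entries that do NOT match:
  110.93.118.80/29 (110.93.118.80 - 110.93.118.87) does not contain 110.93.118.93
  110.93.102.88/29 (110.93.102.88 - 110.93.102.95) does not contain 110.93.118.93
  110.93.116.0/25 (110.93.116.0 - 110.93.116.127) does not contain 110.93.118.93
  110.93.118.128/25 (110.93.118.128 - 110.93.118.255) does not contain 110.93.118.93
  110.88.0.0/15 (110.88.0.0 - 110.89.255.255) does not contain 110.93.118.93
Longest matching prefix is /14 -> next hop VPN-HUB.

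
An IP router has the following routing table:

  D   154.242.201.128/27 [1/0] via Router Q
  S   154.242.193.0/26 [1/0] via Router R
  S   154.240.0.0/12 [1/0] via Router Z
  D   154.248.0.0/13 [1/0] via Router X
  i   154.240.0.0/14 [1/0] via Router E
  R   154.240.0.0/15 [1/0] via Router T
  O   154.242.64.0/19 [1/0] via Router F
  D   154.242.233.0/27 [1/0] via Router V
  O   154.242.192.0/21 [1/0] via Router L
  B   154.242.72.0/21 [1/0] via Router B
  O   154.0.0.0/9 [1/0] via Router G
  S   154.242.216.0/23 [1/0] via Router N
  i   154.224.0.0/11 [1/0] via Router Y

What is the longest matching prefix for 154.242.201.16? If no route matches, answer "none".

154.240.0.0/14

Entries matching 154.242.201.16:
  154.224.0.0/11 (154.224.0.0 - 154.255.255.255)
  154.240.0.0/12 (154.240.0.0 - 154.255.255.255)
  154.240.0.0/14 (154.240.0.0 - 154.243.255.255)
Most specific is 154.240.0.0/14.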